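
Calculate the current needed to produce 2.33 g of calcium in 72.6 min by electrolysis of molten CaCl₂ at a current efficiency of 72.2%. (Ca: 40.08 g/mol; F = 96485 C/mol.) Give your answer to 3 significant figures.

3.57 A

n(Ca) = 2.33 / 40.08 = 0.05813 mol
Ca²⁺ + 2e⁻ → Ca, so n(e⁻) = 2 × 0.05813 = 0.1163 mol
Q = 0.1163 × 96485 / 0.722 = 15540 C
I = Q / t = 15540 / 4356 s = 3.57 A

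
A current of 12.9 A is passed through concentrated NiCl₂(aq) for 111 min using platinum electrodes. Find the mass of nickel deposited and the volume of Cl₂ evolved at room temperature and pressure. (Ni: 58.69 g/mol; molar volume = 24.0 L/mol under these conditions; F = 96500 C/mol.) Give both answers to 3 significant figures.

Q = 12.9 × 6660 = 85910 C; n(e⁻) = 85910 / 96500 = 0.8903 mol
Cathode: Ni²⁺ + 2e⁻ → Ni → n(Ni) = 0.8903/2 = 0.4452 mol → 26.1 g
Anode: 2Cl⁻ → Cl₂ + 2e⁻ → n(Cl₂) = 0.8903/2 = 0.4452 mol → 10.7 L

26.1 g Ni; 10.7 L Cl₂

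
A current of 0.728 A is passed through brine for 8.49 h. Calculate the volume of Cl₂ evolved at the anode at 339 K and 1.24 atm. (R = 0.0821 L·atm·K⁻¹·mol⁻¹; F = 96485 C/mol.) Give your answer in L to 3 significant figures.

2.59 L

Q = It = 0.728 × 30564 = 22250 C
n(e⁻) = 22250 / 96485 = 0.2306 mol
2Cl⁻ → Cl₂ + 2e⁻, so n(Cl₂) = 0.2306 / 2 = 0.1153 mol
V = nRT/P = 0.1153 × 0.0821 × 339 / 1.24 = 2.588 L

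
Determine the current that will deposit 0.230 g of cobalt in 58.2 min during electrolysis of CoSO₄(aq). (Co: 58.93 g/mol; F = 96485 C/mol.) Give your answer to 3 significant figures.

n(Co) = 0.230 / 58.93 = 0.003903 mol
Co²⁺ + 2e⁻ → Co, so n(e⁻) = 2 × 0.003903 = 0.007806 mol
Q = 0.007806 × 96485 = 753.2 C
I = Q / t = 753.2 / 3492 s = 0.216 A

0.216 A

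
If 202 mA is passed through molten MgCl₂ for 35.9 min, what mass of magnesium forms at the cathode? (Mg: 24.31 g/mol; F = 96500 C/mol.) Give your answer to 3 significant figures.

Charge passed = 0.202 × 2154 = 435.1 C
Moles of electrons = 435.1 / 96500 = 0.004509 mol
Mg²⁺ + 2e⁻ → Mg, so n(Mg) = 0.004509 / 2 = 0.002255 mol
m = 0.002255 × 24.31 = 0.0548 g

0.0548 g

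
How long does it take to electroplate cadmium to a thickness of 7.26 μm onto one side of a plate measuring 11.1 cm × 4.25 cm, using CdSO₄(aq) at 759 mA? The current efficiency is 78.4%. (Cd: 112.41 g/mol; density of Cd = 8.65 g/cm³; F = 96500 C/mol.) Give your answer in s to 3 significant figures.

Plated area = 11.1 × 4.25 = 47.18 cm²
Volume = 47.18 × 7.26×10⁻⁴ cm = 0.03425 cm³
m(Cd) = 0.03425 × 8.65 = 0.2963 g
n(Cd) = 0.2963 / 112.41 = 0.002636 mol; n(e⁻) = 2 × 0.002636 = 0.005272 mol
Q = 0.005272 × 96500 / 0.784 = 648.9 C
t = 648.9 / 0.759 = 854.9 s

855 s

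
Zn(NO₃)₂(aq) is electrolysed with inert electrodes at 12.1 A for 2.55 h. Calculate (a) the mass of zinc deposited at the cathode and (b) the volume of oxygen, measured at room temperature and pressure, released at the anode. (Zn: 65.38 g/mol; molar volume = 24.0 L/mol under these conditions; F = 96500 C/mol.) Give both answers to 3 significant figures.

Q = 12.1 × 9180 = 1.111×10^5 C; n(e⁻) = 1.111×10^5 / 96500 = 1.151 mol
Cathode: Zn²⁺ + 2e⁻ → Zn → n(Zn) = 1.151/2 = 0.5755 mol → 37.6 g
Anode: 2H₂O → O₂ + 4H⁺ + 4e⁻ → n(O₂) = 1.151/4 = 0.2878 mol → 6.91 L

37.6 g Zn; 6.91 L O₂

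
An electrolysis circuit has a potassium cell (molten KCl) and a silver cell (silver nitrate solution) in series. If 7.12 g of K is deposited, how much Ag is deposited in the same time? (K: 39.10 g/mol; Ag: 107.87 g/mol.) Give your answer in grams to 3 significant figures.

19.6 g

n(K) = 7.12 / 39.10 = 0.1821 mol
K⁺ + e⁻ → K, so n(e⁻) = 0.1821 mol
Same current for the same time ⇒ same n(e⁻) = 0.1821 mol in both cells.
Ag⁺ + e⁻ → Ag, so n(Ag) = 0.1821 mol
m(Ag) = 0.1821 × 107.87 = 19.6 g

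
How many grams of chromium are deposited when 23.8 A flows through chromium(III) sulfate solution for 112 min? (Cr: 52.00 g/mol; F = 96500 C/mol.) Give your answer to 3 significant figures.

Charge passed = 23.8 × 6720 = 1.599×10^5 C
n(e⁻) = Q/F = 1.599×10^5/96500 = 1.657 mol
Cr³⁺ + 3e⁻ → Cr, so n(Cr) = 1.657 / 3 = 0.5523 mol
m = 0.5523 × 52.00 = 28.7 g

28.7 g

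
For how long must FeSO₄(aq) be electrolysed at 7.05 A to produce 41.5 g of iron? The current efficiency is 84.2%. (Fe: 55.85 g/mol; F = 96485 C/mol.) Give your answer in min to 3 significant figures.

403 min

n(Fe) = 41.5 / 55.85 = 0.7431 mol
Fe²⁺ + 2e⁻ → Fe, so n(e⁻) = 2 × 0.7431 = 1.486 mol
Q = 1.486 × 96485 / 0.842 = 1.703×10^5 C
t = Q / I = 1.703×10^5 / 7.05 = 24160 s = 403 min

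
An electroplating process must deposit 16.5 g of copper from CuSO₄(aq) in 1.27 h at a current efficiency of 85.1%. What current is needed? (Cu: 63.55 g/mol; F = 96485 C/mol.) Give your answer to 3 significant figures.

n(Cu) = 16.5 / 63.55 = 0.2596 mol
Cu²⁺ + 2e⁻ → Cu, so n(e⁻) = 2 × 0.2596 = 0.5192 mol
Q = 0.5192 × 96485 / 0.851 = 58870 C
I = Q / t = 58870 / 4572 s = 12.9 A

12.9 A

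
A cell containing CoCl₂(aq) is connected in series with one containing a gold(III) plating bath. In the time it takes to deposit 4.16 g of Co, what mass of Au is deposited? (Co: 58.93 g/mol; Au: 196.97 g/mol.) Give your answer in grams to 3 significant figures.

9.27 g

n(Co) = 4.16 / 58.93 = 0.07059 mol
Co²⁺ + 2e⁻ → Co, so n(e⁻) = 2 × 0.07059 = 0.1412 mol
The cells are in series, so the same charge (and hence the same n(e⁻) = 0.1412 mol) passes through both.
Au³⁺ + 3e⁻ → Au, so n(Au) = 0.1412 / 3 = 0.04707 mol
m(Au) = 0.04707 × 196.97 = 9.27 g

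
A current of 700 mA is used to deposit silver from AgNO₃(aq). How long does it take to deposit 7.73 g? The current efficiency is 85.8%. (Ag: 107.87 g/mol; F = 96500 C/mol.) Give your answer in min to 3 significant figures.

192 min

n(Ag) = 7.73 / 107.87 = 0.07166 mol
Ag⁺ + e⁻ → Ag, so n(e⁻) = 0.07166 mol
Q = 0.07166 × 96500 / 0.858 = 8060 C
t = Q / I = 8060 / 0.700 = 11510 s = 192 min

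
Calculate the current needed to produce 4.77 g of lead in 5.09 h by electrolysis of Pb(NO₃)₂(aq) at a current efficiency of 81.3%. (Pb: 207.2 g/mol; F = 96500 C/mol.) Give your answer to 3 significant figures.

0.298 A

n(Pb) = 4.77 / 207.2 = 0.02302 mol
Pb²⁺ + 2e⁻ → Pb, so n(e⁻) = 2 × 0.02302 = 0.04604 mol
Q = 0.04604 × 96500 / 0.813 = 5465 C
I = Q / t = 5465 / 18324 s = 0.298 A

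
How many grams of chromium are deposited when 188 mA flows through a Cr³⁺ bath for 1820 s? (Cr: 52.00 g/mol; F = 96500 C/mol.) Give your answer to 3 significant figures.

Charge passed = 0.188 × 1820 = 342.2 C
Moles of electrons = 342.2 / 96500 = 0.003546 mol
Cr³⁺ + 3e⁻ → Cr, so n(Cr) = 0.003546 / 3 = 0.001182 mol
m = 0.001182 × 52.00 = 0.0615 g

0.0615 g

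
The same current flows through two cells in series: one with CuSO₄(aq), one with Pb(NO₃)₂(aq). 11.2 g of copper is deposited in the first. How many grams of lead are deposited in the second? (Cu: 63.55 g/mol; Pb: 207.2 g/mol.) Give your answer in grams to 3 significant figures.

36.5 g

n(Cu) = 11.2 / 63.55 = 0.1762 mol
Cu²⁺ + 2e⁻ → Cu, so n(e⁻) = 2 × 0.1762 = 0.3524 mol
The cells are in series, so the same charge (and hence the same n(e⁻) = 0.3524 mol) passes through both.
Pb²⁺ + 2e⁻ → Pb, so n(Pb) = 0.3524 / 2 = 0.1762 mol
m(Pb) = 0.1762 × 207.2 = 36.5 g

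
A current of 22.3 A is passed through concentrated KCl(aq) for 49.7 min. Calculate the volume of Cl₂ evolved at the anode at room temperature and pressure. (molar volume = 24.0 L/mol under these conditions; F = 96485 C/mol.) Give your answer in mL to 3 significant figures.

Q = 22.3 A × 2982 s = 66500 C
Moles of electrons = 66500 / 96485 = 0.6892 mol
2Cl⁻ → Cl₂ + 2e⁻, so n(Cl₂) = 0.6892 / 2 = 0.3446 mol
V = 0.3446 × 24.0 = 8.270 L
= 8270 mL

8270 mL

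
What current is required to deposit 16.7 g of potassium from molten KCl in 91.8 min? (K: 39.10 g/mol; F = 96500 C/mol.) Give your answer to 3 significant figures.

7.48 A

n(K) = 16.7 / 39.10 = 0.4271 mol
K⁺ + e⁻ → K, so n(e⁻) = 0.4271 mol
Q = 0.4271 × 96500 = 41220 C
I = Q / t = 41220 / 5508 s = 7.48 A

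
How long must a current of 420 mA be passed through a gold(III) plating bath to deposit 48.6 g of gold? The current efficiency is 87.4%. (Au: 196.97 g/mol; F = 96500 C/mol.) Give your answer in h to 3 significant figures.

54.1 h

n(Au) = 48.6 / 196.97 = 0.2467 mol
Au³⁺ + 3e⁻ → Au, so n(e⁻) = 3 × 0.2467 = 0.7401 mol
Q = 0.7401 × 96500 / 0.874 = 81720 C
t = Q / I = 81720 / 0.420 = 1.946×10^5 s = 54.1 h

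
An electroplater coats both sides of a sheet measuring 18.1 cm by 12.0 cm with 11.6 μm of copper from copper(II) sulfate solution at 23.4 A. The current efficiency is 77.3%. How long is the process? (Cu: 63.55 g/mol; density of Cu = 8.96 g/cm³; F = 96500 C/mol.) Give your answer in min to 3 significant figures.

Plated area = 2 × 18.1 × 12.0 = 434.4 cm²
Volume = 434.4 × 11.6×10⁻⁴ cm = 0.5039 cm³
m(Cu) = 0.5039 × 8.96 = 4.515 g
n(Cu) = 4.515 / 63.55 = 0.07105 mol; n(e⁻) = 2 × 0.07105 = 0.1421 mol
Q = 0.1421 × 96500 / 0.773 = 17740 C
t = 17740 / 23.4 = 758.1 s = 12.6 min

12.6 min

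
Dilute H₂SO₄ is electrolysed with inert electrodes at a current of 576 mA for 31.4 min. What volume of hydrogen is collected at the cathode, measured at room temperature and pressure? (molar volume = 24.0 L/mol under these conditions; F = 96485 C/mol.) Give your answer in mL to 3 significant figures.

135 mL

Q = 0.576 A × 1884 s = 1085 C
n(e⁻) = Q/F = 1085/96485 = 0.01125 mol
2H⁺ + 2e⁻ → H₂, so n(H₂) = 0.01125 / 2 = 0.005625 mol
V = 0.005625 × 24.0 = 0.1350 L
= 135 mL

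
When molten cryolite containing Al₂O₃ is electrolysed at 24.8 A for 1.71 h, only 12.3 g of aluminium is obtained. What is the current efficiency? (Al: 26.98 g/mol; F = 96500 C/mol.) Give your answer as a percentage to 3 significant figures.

Q = 24.8 × 6156 = 1.527×10^5 C
n(e⁻) = 1.527×10^5 / 96500 = 1.582 mol
Al³⁺ + 3e⁻ → Al, so theoretical n(Al) = 0.5273 mol → 14.23 g
Efficiency = 12.3 / 14.23 = 0.8644 = 86.4%

86.4%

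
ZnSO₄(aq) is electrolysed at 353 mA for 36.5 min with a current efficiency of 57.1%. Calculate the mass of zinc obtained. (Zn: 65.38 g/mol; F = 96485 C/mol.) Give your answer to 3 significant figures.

Q = 0.353 × 2190 = 773.1 C
n(e⁻) = 773.1 / 96485 = 0.008013 mol
Zn²⁺ + 2e⁻ → Zn, so theoretical m(Zn) = 0.004007 × 65.38 = 0.2620 g
Actual mass = 57.1% × 0.2620 = 0.150 g

0.150 g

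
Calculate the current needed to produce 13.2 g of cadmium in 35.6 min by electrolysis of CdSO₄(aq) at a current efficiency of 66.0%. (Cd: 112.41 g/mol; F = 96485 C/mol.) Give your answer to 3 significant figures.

n(Cd) = 13.2 / 112.41 = 0.1174 mol
Cd²⁺ + 2e⁻ → Cd, so n(e⁻) = 2 × 0.1174 = 0.2348 mol
Q = 0.2348 × 96485 / 0.660 = 34330 C
I = Q / t = 34330 / 2136 s = 16.1 A

16.1 A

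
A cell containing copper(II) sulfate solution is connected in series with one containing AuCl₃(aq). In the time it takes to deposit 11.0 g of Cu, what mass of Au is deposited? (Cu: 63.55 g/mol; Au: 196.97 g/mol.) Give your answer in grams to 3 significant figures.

22.7 g

n(Cu) = 11.0 / 63.55 = 0.1731 mol
Cu²⁺ + 2e⁻ → Cu, so n(e⁻) = 2 × 0.1731 = 0.3462 mol
Same current for the same time ⇒ same n(e⁻) = 0.3462 mol in both cells.
Au³⁺ + 3e⁻ → Au, so n(Au) = 0.3462 / 3 = 0.1154 mol
m(Au) = 0.1154 × 196.97 = 22.7 g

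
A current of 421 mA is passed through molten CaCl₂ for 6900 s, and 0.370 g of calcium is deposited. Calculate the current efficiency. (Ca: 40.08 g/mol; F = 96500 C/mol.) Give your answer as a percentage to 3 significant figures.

Q = 0.421 × 6900 = 2905 C
n(e⁻) = 2905 / 96500 = 0.03010 mol
Ca²⁺ + 2e⁻ → Ca, so theoretical n(Ca) = 0.01505 mol → 0.6032 g
Efficiency = 0.370 / 0.6032 = 0.6134 = 61.3%

61.3%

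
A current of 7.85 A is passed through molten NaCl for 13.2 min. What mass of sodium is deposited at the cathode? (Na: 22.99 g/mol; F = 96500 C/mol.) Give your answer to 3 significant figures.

1.48 g

Q = 7.85 A × 792 s = 6217 C
Moles of electrons = 6217 / 96500 = 0.06442 mol
Na⁺ + e⁻ → Na, so n(Na) = 0.06442 mol
m = 0.06442 × 22.99 = 1.48 g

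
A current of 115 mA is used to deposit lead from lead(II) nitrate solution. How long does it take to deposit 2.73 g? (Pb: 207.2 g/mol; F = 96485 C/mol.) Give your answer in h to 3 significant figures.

6.14 h

n(Pb) = 2.73 / 207.2 = 0.01318 mol
Pb²⁺ + 2e⁻ → Pb, so n(e⁻) = 2 × 0.01318 = 0.02636 mol
Q = 0.02636 × 96485 = 2543 C
t = Q / I = 2543 / 0.115 = 22110 s = 6.14 h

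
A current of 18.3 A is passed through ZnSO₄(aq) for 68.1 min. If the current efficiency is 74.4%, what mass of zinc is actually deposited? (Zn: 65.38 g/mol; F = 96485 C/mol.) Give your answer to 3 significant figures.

Q = 18.3 × 4086 = 74770 C
n(e⁻) = 74770 / 96485 = 0.7749 mol
Zn²⁺ + 2e⁻ → Zn, so theoretical m(Zn) = 0.3875 × 65.38 = 25.33 g
Actual mass = 74.4% × 25.33 = 18.8 g

18.8 g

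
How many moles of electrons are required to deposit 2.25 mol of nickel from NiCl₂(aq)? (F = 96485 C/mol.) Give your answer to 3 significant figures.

Ni²⁺ + 2e⁻ → Ni, so n(e⁻) = 2 × 2.25 = 4.500 mol

4.50 mol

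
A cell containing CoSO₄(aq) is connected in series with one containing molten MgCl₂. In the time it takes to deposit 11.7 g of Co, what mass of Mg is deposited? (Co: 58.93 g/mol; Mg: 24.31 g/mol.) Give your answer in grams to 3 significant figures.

4.83 g

n(Co) = 11.7 / 58.93 = 0.1985 mol
Co²⁺ + 2e⁻ → Co, so n(e⁻) = 2 × 0.1985 = 0.3970 mol
Since the cells are in series, n(e⁻) in the Mg cell is also 0.3970 mol.
Mg²⁺ + 2e⁻ → Mg, so n(Mg) = 0.3970 / 2 = 0.1985 mol
m(Mg) = 0.1985 × 24.31 = 4.83 g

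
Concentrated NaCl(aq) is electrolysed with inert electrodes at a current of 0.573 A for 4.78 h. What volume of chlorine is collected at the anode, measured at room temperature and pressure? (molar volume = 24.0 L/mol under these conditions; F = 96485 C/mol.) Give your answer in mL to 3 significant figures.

Charge passed = 0.573 × 17208 = 9860 C
n(e⁻) = 9860 / 96485 = 0.1022 mol
2Cl⁻ → Cl₂ + 2e⁻, so n(Cl₂) = 0.1022 / 2 = 0.05110 mol
V = 0.05110 × 24.0 = 1.226 L
= 1230 mL

1230 mL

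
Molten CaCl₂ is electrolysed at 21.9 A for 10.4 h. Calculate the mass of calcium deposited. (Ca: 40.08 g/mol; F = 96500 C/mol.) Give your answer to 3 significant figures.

Charge passed = 21.9 × 37440 = 8.199×10^5 C
n(e⁻) = 8.199×10^5 / 96500 = 8.496 mol
Ca²⁺ + 2e⁻ → Ca, so n(Ca) = 8.496 / 2 = 4.248 mol
m = 4.248 × 40.08 = 170 g

170 g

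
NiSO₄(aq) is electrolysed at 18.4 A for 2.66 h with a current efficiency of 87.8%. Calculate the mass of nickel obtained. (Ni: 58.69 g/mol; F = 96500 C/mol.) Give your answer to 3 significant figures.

47.0 g

Q = 18.4 × 9576 = 1.762×10^5 C
n(e⁻) = 1.762×10^5 / 96500 = 1.826 mol
Ni²⁺ + 2e⁻ → Ni, so theoretical m(Ni) = 0.9130 × 58.69 = 53.58 g
Actual mass = 87.8% × 53.58 = 47.0 g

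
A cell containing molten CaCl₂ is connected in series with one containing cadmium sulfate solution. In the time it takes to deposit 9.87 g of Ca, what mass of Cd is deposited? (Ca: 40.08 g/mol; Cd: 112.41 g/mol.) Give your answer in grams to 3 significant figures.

27.7 g

n(Ca) = 9.87 / 40.08 = 0.2463 mol
Ca²⁺ + 2e⁻ → Ca, so n(e⁻) = 2 × 0.2463 = 0.4926 mol
Same current for the same time ⇒ same n(e⁻) = 0.4926 mol in both cells.
Cd²⁺ + 2e⁻ → Cd, so n(Cd) = 0.4926 / 2 = 0.2463 mol
m(Cd) = 0.2463 × 112.41 = 27.7 g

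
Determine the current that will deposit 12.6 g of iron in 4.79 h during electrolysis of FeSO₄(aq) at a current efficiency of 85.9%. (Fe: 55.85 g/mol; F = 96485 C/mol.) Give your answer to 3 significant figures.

n(Fe) = 12.6 / 55.85 = 0.2256 mol
Fe²⁺ + 2e⁻ → Fe, so n(e⁻) = 2 × 0.2256 = 0.4512 mol
Q = 0.4512 × 96485 / 0.859 = 50680 C
I = Q / t = 50680 / 17244 s = 2.94 A

2.94 A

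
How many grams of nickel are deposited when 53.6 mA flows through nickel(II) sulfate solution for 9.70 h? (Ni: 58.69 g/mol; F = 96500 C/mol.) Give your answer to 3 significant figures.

0.569 g

Q = It = 0.0536 × 34920 = 1872 C
n(e⁻) = 1872 / 96500 = 0.01940 mol
Ni²⁺ + 2e⁻ → Ni, so n(Ni) = 0.01940 / 2 = 0.009700 mol
m = 0.009700 × 58.69 = 0.569 g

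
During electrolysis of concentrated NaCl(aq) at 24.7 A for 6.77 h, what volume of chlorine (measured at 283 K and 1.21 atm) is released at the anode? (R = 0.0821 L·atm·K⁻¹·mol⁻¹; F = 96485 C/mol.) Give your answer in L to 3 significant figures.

Q = It = 24.7 × 24372 = 6.020×10^5 C
Moles of electrons = 6.020×10^5 / 96485 = 6.239 mol
2Cl⁻ → Cl₂ + 2e⁻, so n(Cl₂) = 6.239 / 2 = 3.120 mol
V = nRT/P = 3.120 × 0.0821 × 283 / 1.21 = 59.91 L

59.9 L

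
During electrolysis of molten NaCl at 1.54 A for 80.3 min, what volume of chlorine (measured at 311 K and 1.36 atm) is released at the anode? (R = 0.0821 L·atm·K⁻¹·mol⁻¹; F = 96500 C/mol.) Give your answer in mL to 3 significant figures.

722 mL

Charge passed = 1.54 × 4818 = 7420 C
n(e⁻) = 7420 / 96500 = 0.07689 mol
2Cl⁻ → Cl₂ + 2e⁻, so n(Cl₂) = 0.07689 / 2 = 0.03845 mol
V = nRT/P = 0.03845 × 0.0821 × 311 / 1.36 = 0.7219 L
= 722 mL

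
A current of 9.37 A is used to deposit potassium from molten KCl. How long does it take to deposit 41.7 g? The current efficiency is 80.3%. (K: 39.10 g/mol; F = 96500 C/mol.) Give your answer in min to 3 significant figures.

n(K) = 41.7 / 39.10 = 1.066 mol
K⁺ + e⁻ → K, so n(e⁻) = 1.066 mol
Q = 1.066 × 96500 / 0.803 = 1.281×10^5 C
t = Q / I = 1.281×10^5 / 9.37 = 13670 s = 228 min

228 min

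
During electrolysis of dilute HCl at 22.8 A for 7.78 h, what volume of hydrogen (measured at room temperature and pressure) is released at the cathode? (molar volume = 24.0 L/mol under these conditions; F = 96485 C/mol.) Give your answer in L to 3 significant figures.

79.4 L

Charge passed = 22.8 × 28008 = 6.386×10^5 C
Moles of electrons = 6.386×10^5 / 96485 = 6.619 mol
2H⁺ + 2e⁻ → H₂, so n(H₂) = 6.619 / 2 = 3.310 mol
V = 3.310 × 24.0 = 79.44 L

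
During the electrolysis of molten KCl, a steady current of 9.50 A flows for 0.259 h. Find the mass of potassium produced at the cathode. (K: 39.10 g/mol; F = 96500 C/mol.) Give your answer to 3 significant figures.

Charge passed = 9.50 × 932.4 = 8858 C
n(e⁻) = Q/F = 8858/96500 = 0.09179 mol
K⁺ + e⁻ → K, so n(K) = 0.09179 mol
m = 0.09179 × 39.10 = 3.59 g

3.59 g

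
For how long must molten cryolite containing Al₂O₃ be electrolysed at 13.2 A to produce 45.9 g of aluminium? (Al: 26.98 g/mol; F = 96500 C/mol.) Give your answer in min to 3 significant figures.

622 min

n(Al) = 45.9 / 26.98 = 1.701 mol
Al³⁺ + 3e⁻ → Al, so n(e⁻) = 3 × 1.701 = 5.103 mol
Q = 5.103 × 96500 = 4.924×10^5 C
t = Q / I = 4.924×10^5 / 13.2 = 37300 s = 622 min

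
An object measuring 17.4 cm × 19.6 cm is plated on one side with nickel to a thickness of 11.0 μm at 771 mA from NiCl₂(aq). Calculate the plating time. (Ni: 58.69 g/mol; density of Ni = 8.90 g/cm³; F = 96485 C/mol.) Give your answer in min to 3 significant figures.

Plated area = 17.4 × 19.6 = 341.0 cm²
Volume = 341.0 × 11.0×10⁻⁴ cm = 0.3751 cm³
m(Ni) = 0.3751 × 8.90 = 3.338 g
n(Ni) = 3.338 / 58.69 = 0.05688 mol; n(e⁻) = 2 × 0.05688 = 0.1138 mol
Q = 0.1138 × 96485 = 10980 C
t = 10980 / 0.771 = 14240 s = 237 min

237 min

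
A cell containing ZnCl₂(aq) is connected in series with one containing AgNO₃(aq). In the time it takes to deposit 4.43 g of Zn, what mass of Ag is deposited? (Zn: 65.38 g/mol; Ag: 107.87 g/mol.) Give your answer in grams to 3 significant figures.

n(Zn) = 4.43 / 65.38 = 0.06776 mol
Zn²⁺ + 2e⁻ → Zn, so n(e⁻) = 2 × 0.06776 = 0.1355 mol
The cells are in series, so the same charge (and hence the same n(e⁻) = 0.1355 mol) passes through both.
Ag⁺ + e⁻ → Ag, so n(Ag) = 0.1355 mol
m(Ag) = 0.1355 × 107.87 = 14.6 g

14.6 g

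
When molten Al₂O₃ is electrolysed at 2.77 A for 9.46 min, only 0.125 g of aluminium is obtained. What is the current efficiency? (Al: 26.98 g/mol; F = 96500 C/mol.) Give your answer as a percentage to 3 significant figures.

85.3%

Q = 2.77 × 567.6 = 1572 C
n(e⁻) = 1572 / 96500 = 0.01629 mol
Al³⁺ + 3e⁻ → Al, so theoretical n(Al) = 0.005430 mol → 0.1465 g
Efficiency = 0.125 / 0.1465 = 0.8532 = 85.3%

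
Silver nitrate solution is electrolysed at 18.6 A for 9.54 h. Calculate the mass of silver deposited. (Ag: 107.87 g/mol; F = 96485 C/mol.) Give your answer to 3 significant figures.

714 g

Q = It = 18.6 × 34344 = 6.388×10^5 C
n(e⁻) = 6.388×10^5 / 96485 = 6.621 mol
Ag⁺ + e⁻ → Ag, so n(Ag) = 6.621 mol
m = 6.621 × 107.87 = 714 g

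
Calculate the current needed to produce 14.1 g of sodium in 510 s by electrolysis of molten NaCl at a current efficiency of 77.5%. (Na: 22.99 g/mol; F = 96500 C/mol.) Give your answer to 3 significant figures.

150 A

n(Na) = 14.1 / 22.99 = 0.6133 mol
Na⁺ + e⁻ → Na, so n(e⁻) = 0.6133 mol
Q = 0.6133 × 96500 / 0.775 = 76370 C
I = Q / t = 76370 / 510 s = 150 A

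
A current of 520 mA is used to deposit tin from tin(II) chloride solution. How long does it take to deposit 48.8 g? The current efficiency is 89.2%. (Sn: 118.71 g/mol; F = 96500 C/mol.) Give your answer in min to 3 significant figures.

2850 min

n(Sn) = 48.8 / 118.71 = 0.4111 mol
Sn²⁺ + 2e⁻ → Sn, so n(e⁻) = 2 × 0.4111 = 0.8222 mol
Q = 0.8222 × 96500 / 0.892 = 88950 C
t = Q / I = 88950 / 0.520 = 1.711×10^5 s = 2850 min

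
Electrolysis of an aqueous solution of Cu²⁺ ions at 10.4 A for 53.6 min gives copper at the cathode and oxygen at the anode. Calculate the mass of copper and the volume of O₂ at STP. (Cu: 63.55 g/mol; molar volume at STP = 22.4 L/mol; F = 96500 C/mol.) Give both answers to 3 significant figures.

Q = 10.4 × 3216 = 33450 C; n(e⁻) = 33450 / 96500 = 0.3466 mol
Cathode: Cu²⁺ + 2e⁻ → Cu → n(Cu) = 0.3466/2 = 0.1733 mol → 11.0 g
Anode: 2H₂O → O₂ + 4H⁺ + 4e⁻ → n(O₂) = 0.3466/4 = 0.08665 mol → 1.94 L

11.0 g Cu; 1.94 L O₂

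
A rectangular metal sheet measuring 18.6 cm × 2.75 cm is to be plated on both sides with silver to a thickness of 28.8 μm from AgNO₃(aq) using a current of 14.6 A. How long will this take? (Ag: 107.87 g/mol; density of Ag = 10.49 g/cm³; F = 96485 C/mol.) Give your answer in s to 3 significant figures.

189 s

Plated area = 2 × 18.6 × 2.75 = 102.3 cm²
Volume = 102.3 × 28.8×10⁻⁴ cm = 0.2946 cm³
m(Ag) = 0.2946 × 10.49 = 3.090 g
n(Ag) = 3.090 / 107.87 = 0.02865 mol; n(e⁻) = 0.02865 mol
Q = 0.02865 × 96485 = 2764 C
t = 2764 / 14.6 = 189.3 s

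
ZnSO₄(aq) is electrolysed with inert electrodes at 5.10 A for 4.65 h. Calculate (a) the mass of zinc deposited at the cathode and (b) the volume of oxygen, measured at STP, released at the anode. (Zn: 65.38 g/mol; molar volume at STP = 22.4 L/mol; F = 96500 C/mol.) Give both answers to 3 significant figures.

Q = 5.10 × 16740 = 85370 C; n(e⁻) = 85370 / 96500 = 0.8847 mol
Cathode: Zn²⁺ + 2e⁻ → Zn → n(Zn) = 0.8847/2 = 0.4424 mol → 28.9 g
Anode: 2H₂O → O₂ + 4H⁺ + 4e⁻ → n(O₂) = 0.8847/4 = 0.2212 mol → 4.95 L

28.9 g Zn; 4.95 L O₂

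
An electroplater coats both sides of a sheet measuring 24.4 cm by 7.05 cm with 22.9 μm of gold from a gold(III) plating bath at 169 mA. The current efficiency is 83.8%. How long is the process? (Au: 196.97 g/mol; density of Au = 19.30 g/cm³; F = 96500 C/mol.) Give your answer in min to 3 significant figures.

Plated area = 2 × 24.4 × 7.05 = 344.0 cm²
Volume = 344.0 × 22.9×10⁻⁴ cm = 0.7878 cm³
m(Au) = 0.7878 × 19.30 = 15.20 g
n(Au) = 15.20 / 196.97 = 0.07717 mol; n(e⁻) = 3 × 0.07717 = 0.2315 mol
Q = 0.2315 × 96500 / 0.838 = 26660 C
t = 26660 / 0.169 = 1.578×10^5 s = 2630 min

2630 min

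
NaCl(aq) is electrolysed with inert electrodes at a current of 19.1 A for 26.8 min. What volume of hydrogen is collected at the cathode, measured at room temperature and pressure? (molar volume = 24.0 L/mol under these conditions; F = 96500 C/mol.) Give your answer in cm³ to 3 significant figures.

Charge passed = 19.1 × 1608 = 30710 C
Moles of electrons = 30710 / 96500 = 0.3182 mol
2H⁺ + 2e⁻ → H₂, so n(H₂) = 0.3182 / 2 = 0.1591 mol
V = 0.1591 × 24.0 = 3.818 L
= 3820 cm³

3820 cm³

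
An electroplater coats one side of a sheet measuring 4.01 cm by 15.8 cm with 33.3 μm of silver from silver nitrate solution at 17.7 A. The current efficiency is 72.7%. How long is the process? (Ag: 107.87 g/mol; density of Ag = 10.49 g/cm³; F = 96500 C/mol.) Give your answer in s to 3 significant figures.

154 s

Plated area = 4.01 × 15.8 = 63.36 cm²
Volume = 63.36 × 33.3×10⁻⁴ cm = 0.2110 cm³
m(Ag) = 0.2110 × 10.49 = 2.213 g
n(Ag) = 2.213 / 107.87 = 0.02052 mol; n(e⁻) = 0.02052 mol
Q = 0.02052 × 96500 / 0.727 = 2724 C
t = 2724 / 17.7 = 153.9 s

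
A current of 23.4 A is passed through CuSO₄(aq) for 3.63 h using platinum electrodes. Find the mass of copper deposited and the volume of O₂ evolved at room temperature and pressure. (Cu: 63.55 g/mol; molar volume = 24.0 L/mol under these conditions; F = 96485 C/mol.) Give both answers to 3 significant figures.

Q = 23.4 × 13068 = 3.058×10^5 C; n(e⁻) = 3.058×10^5 / 96485 = 3.169 mol
Cathode: Cu²⁺ + 2e⁻ → Cu → n(Cu) = 3.169/2 = 1.585 mol → 101 g
Anode: 2H₂O → O₂ + 4H⁺ + 4e⁻ → n(O₂) = 3.169/4 = 0.7923 mol → 19.0 L

101 g Cu; 19.0 L O₂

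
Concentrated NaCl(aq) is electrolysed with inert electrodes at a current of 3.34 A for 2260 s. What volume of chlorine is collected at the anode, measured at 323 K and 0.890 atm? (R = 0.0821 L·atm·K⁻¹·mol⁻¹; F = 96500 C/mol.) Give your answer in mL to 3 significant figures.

Q = It = 3.34 × 2260 = 7548 C
n(e⁻) = Q/F = 7548/96500 = 0.07822 mol
2Cl⁻ → Cl₂ + 2e⁻, so n(Cl₂) = 0.07822 / 2 = 0.03911 mol
V = nRT/P = 0.03911 × 0.0821 × 323 / 0.890 = 1.165 L
= 1170 mL

1170 mL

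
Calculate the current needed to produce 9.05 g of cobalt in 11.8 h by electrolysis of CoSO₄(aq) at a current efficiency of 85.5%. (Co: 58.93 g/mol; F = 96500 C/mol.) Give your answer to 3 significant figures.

0.816 A

n(Co) = 9.05 / 58.93 = 0.1536 mol
Co²⁺ + 2e⁻ → Co, so n(e⁻) = 2 × 0.1536 = 0.3072 mol
Q = 0.3072 × 96500 / 0.855 = 34670 C
I = Q / t = 34670 / 42480 s = 0.816 A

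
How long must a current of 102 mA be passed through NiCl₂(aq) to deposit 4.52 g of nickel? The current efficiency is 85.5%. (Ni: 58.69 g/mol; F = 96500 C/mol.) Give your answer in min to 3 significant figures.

2840 min

n(Ni) = 4.52 / 58.69 = 0.07701 mol
Ni²⁺ + 2e⁻ → Ni, so n(e⁻) = 2 × 0.07701 = 0.1540 mol
Q = 0.1540 × 96500 / 0.855 = 17380 C
t = Q / I = 17380 / 0.102 = 1.704×10^5 s = 2840 min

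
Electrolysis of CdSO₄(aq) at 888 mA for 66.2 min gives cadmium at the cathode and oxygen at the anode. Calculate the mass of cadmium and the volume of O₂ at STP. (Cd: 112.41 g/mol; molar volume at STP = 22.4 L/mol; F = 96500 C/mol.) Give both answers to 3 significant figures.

2.05 g Cd; 0.205 L O₂

Q = 0.888 × 3972 = 3527 C; n(e⁻) = 3527 / 96500 = 0.03655 mol
Cathode: Cd²⁺ + 2e⁻ → Cd → n(Cd) = 0.03655/2 = 0.01828 mol → 2.05 g
Anode: 2H₂O → O₂ + 4H⁺ + 4e⁻ → n(O₂) = 0.03655/4 = 0.009138 mol → 0.205 L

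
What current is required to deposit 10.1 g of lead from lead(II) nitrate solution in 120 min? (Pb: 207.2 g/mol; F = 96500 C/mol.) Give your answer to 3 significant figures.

n(Pb) = 10.1 / 207.2 = 0.04875 mol
Pb²⁺ + 2e⁻ → Pb, so n(e⁻) = 2 × 0.04875 = 0.09750 mol
Q = 0.09750 × 96500 = 9409 C
I = Q / t = 9409 / 7200 s = 1.31 A

1.31 A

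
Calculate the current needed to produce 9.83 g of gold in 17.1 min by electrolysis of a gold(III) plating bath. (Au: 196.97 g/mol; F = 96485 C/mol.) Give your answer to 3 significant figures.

14.1 A

n(Au) = 9.83 / 196.97 = 0.04991 mol
Au³⁺ + 3e⁻ → Au, so n(e⁻) = 3 × 0.04991 = 0.1497 mol
Q = 0.1497 × 96485 = 14440 C
I = Q / t = 14440 / 1026 s = 14.1 A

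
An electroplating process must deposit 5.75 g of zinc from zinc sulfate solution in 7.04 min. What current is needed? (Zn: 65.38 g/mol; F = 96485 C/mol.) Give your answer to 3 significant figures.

40.2 A

n(Zn) = 5.75 / 65.38 = 0.08795 mol
Zn²⁺ + 2e⁻ → Zn, so n(e⁻) = 2 × 0.08795 = 0.1759 mol
Q = 0.1759 × 96485 = 16970 C
I = Q / t = 16970 / 422.4 s = 40.2 A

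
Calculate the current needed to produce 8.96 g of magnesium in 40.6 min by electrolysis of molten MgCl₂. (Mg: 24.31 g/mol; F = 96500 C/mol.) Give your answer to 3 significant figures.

n(Mg) = 8.96 / 24.31 = 0.3686 mol
Mg²⁺ + 2e⁻ → Mg, so n(e⁻) = 2 × 0.3686 = 0.7372 mol
Q = 0.7372 × 96500 = 71140 C
I = Q / t = 71140 / 2436 s = 29.2 A

29.2 A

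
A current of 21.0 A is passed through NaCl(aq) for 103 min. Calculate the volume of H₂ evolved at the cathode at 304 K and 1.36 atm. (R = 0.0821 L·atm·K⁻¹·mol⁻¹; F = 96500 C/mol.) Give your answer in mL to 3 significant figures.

Charge passed = 21.0 × 6180 = 1.298×10^5 C
Moles of electrons = 1.298×10^5 / 96500 = 1.345 mol
2H⁺ + 2e⁻ → H₂, so n(H₂) = 1.345 / 2 = 0.6725 mol
V = nRT/P = 0.6725 × 0.0821 × 304 / 1.36 = 12.34 L
= 12300 mL

12300 mL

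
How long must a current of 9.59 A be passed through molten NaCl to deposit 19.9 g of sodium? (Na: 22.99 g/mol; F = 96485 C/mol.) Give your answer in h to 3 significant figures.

n(Na) = 19.9 / 22.99 = 0.8656 mol
Na⁺ + e⁻ → Na, so n(e⁻) = 0.8656 mol
Q = 0.8656 × 96485 = 83520 C
t = Q / I = 83520 / 9.59 = 8709 s = 2.42 h

2.42 h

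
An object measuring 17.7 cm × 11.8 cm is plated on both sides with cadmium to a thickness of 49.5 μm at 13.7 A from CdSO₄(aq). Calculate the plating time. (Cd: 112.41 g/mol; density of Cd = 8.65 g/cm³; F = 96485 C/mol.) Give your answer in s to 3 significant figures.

2240 s

Plated area = 2 × 17.7 × 11.8 = 417.7 cm²
Volume = 417.7 × 49.5×10⁻⁴ cm = 2.068 cm³
m(Cd) = 2.068 × 8.65 = 17.89 g
n(Cd) = 17.89 / 112.41 = 0.1591 mol; n(e⁻) = 2 × 0.1591 = 0.3182 mol
Q = 0.3182 × 96485 = 30700 C
t = 30700 / 13.7 = 2241 s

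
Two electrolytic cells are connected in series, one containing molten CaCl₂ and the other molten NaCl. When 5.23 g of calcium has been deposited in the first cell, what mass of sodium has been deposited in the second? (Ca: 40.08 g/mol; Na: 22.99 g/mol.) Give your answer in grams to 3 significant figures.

n(Ca) = 5.23 / 40.08 = 0.1305 mol
Ca²⁺ + 2e⁻ → Ca, so n(e⁻) = 2 × 0.1305 = 0.2610 mol
Same current for the same time ⇒ same n(e⁻) = 0.2610 mol in both cells.
Na⁺ + e⁻ → Na, so n(Na) = 0.2610 mol
m(Na) = 0.2610 × 22.99 = 6.00 g

6.00 g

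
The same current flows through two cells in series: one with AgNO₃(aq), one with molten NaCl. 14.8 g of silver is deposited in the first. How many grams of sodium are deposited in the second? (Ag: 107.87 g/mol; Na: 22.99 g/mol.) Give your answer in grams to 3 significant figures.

3.15 g

n(Ag) = 14.8 / 107.87 = 0.1372 mol
Ag⁺ + e⁻ → Ag, so n(e⁻) = 0.1372 mol
Same current for the same time ⇒ same n(e⁻) = 0.1372 mol in both cells.
Na⁺ + e⁻ → Na, so n(Na) = 0.1372 mol
m(Na) = 0.1372 × 22.99 = 3.15 g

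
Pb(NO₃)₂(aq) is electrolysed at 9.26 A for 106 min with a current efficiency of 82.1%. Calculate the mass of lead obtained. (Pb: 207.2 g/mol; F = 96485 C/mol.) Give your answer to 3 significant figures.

Q = 9.26 × 6360 = 58890 C
n(e⁻) = 58890 / 96485 = 0.6104 mol
Pb²⁺ + 2e⁻ → Pb, so theoretical m(Pb) = 0.3052 × 207.2 = 63.24 g
Actual mass = 82.1% × 63.24 = 51.9 g

51.9 g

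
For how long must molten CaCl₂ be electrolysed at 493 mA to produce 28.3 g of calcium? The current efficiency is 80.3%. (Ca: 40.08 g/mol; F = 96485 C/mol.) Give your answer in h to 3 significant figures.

n(Ca) = 28.3 / 40.08 = 0.7061 mol
Ca²⁺ + 2e⁻ → Ca, so n(e⁻) = 2 × 0.7061 = 1.412 mol
Q = 1.412 × 96485 / 0.803 = 1.697×10^5 C
t = Q / I = 1.697×10^5 / 0.493 = 3.442×10^5 s = 95.6 h

95.6 h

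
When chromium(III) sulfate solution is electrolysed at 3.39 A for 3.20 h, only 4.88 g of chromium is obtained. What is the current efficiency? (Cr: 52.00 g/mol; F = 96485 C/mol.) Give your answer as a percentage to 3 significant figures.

Q = 3.39 × 11520 = 39050 C
n(e⁻) = 39050 / 96485 = 0.4047 mol
Cr³⁺ + 3e⁻ → Cr, so theoretical n(Cr) = 0.1349 mol → 7.015 g
Efficiency = 4.88 / 7.015 = 0.6957 = 69.6%

69.6%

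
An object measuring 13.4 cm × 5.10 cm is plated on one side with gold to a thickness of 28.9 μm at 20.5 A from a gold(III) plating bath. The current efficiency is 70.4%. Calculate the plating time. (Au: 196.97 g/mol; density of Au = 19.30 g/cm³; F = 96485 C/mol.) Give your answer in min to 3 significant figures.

6.47 min

Plated area = 13.4 × 5.10 = 68.34 cm²
Volume = 68.34 × 28.9×10⁻⁴ cm = 0.1975 cm³
m(Au) = 0.1975 × 19.30 = 3.812 g
n(Au) = 3.812 / 196.97 = 0.01935 mol; n(e⁻) = 3 × 0.01935 = 0.05805 mol
Q = 0.05805 × 96485 / 0.704 = 7956 C
t = 7956 / 20.5 = 388.1 s = 6.47 min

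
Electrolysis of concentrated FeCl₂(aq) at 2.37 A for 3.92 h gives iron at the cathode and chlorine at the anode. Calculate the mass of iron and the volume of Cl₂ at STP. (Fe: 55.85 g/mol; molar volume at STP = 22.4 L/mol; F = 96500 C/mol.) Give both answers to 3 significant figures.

9.68 g Fe; 3.88 L Cl₂

Q = 2.37 × 14112 = 33450 C; n(e⁻) = 33450 / 96500 = 0.3466 mol
Cathode: Fe²⁺ + 2e⁻ → Fe → n(Fe) = 0.3466/2 = 0.1733 mol → 9.68 g
Anode: 2Cl⁻ → Cl₂ + 2e⁻ → n(Cl₂) = 0.3466/2 = 0.1733 mol → 3.88 L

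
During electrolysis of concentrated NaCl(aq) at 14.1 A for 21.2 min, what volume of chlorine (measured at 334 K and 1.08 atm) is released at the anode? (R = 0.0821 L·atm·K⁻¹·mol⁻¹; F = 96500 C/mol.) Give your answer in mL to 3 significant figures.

2360 mL

Q = 14.1 A × 1272 s = 17940 C
n(e⁻) = Q/F = 17940/96500 = 0.1859 mol
2Cl⁻ → Cl₂ + 2e⁻, so n(Cl₂) = 0.1859 / 2 = 0.09295 mol
V = nRT/P = 0.09295 × 0.0821 × 334 / 1.08 = 2.360 L
= 2360 mL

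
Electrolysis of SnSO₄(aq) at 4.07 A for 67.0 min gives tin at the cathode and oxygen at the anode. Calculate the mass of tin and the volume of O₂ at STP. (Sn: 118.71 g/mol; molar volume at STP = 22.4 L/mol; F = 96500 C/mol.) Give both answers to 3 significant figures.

Q = 4.07 × 4020 = 16360 C; n(e⁻) = 16360 / 96500 = 0.1695 mol
Cathode: Sn²⁺ + 2e⁻ → Sn → n(Sn) = 0.1695/2 = 0.08475 mol → 10.1 g
Anode: 2H₂O → O₂ + 4H⁺ + 4e⁻ → n(O₂) = 0.1695/4 = 0.04238 mol → 0.949 L

10.1 g Sn; 0.949 L O₂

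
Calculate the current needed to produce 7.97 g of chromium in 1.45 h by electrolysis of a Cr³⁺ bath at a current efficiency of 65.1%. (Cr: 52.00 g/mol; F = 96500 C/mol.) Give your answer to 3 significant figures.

13.1 A

n(Cr) = 7.97 / 52.00 = 0.1533 mol
Cr³⁺ + 3e⁻ → Cr, so n(e⁻) = 3 × 0.1533 = 0.4599 mol
Q = 0.4599 × 96500 / 0.651 = 68170 C
I = Q / t = 68170 / 5220 s = 13.1 A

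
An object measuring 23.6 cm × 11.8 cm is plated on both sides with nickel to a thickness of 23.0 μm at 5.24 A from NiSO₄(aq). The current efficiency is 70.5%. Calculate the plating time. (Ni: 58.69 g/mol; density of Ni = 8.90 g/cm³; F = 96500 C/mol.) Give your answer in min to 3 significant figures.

169 min

Plated area = 2 × 23.6 × 11.8 = 557.0 cm²
Volume = 557.0 × 23.0×10⁻⁴ cm = 1.281 cm³
m(Ni) = 1.281 × 8.90 = 11.40 g
n(Ni) = 11.40 / 58.69 = 0.1942 mol; n(e⁻) = 2 × 0.1942 = 0.3884 mol
Q = 0.3884 × 96500 / 0.705 = 53160 C
t = 53160 / 5.24 = 10150 s = 169 min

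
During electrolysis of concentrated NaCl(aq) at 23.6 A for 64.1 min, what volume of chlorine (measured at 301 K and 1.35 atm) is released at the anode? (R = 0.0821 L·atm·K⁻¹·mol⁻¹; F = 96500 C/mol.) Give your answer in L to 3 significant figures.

8.61 L

Q = 23.6 A × 3846 s = 90770 C
Moles of electrons = 90770 / 96500 = 0.9406 mol
2Cl⁻ → Cl₂ + 2e⁻, so n(Cl₂) = 0.9406 / 2 = 0.4703 mol
V = nRT/P = 0.4703 × 0.0821 × 301 / 1.35 = 8.609 L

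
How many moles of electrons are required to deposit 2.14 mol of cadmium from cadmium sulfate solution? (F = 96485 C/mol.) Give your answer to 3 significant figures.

Cd²⁺ + 2e⁻ → Cd, so n(e⁻) = 2 × 2.14 = 4.280 mol

4.28 mol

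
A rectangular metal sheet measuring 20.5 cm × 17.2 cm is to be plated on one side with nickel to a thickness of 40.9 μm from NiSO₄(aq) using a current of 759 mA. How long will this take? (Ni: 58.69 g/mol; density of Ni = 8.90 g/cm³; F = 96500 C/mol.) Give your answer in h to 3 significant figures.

15.4 h

Plated area = 20.5 × 17.2 = 352.6 cm²
Volume = 352.6 × 40.9×10⁻⁴ cm = 1.442 cm³
m(Ni) = 1.442 × 8.90 = 12.83 g
n(Ni) = 12.83 / 58.69 = 0.2186 mol; n(e⁻) = 2 × 0.2186 = 0.4372 mol
Q = 0.4372 × 96500 = 42190 C
t = 42190 / 0.759 = 55590 s = 15.4 h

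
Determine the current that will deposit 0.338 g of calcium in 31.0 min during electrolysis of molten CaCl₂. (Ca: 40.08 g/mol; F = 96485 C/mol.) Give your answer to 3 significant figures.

n(Ca) = 0.338 / 40.08 = 0.008433 mol
Ca²⁺ + 2e⁻ → Ca, so n(e⁻) = 2 × 0.008433 = 0.01687 mol
Q = 0.01687 × 96485 = 1628 C
I = Q / t = 1628 / 1860 s = 0.875 A

0.875 A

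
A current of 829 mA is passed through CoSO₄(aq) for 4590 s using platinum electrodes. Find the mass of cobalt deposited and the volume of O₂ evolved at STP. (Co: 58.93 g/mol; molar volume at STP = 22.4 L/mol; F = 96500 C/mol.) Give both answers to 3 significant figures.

Q = 0.829 × 4590 = 3805 C; n(e⁻) = 3805 / 96500 = 0.03943 mol
Cathode: Co²⁺ + 2e⁻ → Co → n(Co) = 0.03943/2 = 0.01972 mol → 1.16 g
Anode: 2H₂O → O₂ + 4H⁺ + 4e⁻ → n(O₂) = 0.03943/4 = 0.009858 mol → 0.221 L

1.16 g Co; 0.221 L O₂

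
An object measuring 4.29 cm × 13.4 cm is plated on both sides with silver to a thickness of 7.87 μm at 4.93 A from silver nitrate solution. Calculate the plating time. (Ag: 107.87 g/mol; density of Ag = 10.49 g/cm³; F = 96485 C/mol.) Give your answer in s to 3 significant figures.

Plated area = 2 × 4.29 × 13.4 = 115.0 cm²
Volume = 115.0 × 7.87×10⁻⁴ cm = 0.09051 cm³
m(Ag) = 0.09051 × 10.49 = 0.9494 g
n(Ag) = 0.9494 / 107.87 = 0.008801 mol; n(e⁻) = 0.008801 mol
Q = 0.008801 × 96485 = 849.2 C
t = 849.2 / 4.93 = 172.3 s

172 s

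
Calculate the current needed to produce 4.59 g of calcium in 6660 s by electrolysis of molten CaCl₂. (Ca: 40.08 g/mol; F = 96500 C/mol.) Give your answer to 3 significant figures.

n(Ca) = 4.59 / 40.08 = 0.1145 mol
Ca²⁺ + 2e⁻ → Ca, so n(e⁻) = 2 × 0.1145 = 0.2290 mol
Q = 0.2290 × 96500 = 22100 C
I = Q / t = 22100 / 6660 s = 3.32 A

3.32 A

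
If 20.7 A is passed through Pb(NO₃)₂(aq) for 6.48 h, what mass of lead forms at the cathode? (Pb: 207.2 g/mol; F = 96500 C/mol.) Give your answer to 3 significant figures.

518 g

Q = It = 20.7 × 23328 = 4.829×10^5 C
n(e⁻) = Q/F = 4.829×10^5/96500 = 5.004 mol
Pb²⁺ + 2e⁻ → Pb, so n(Pb) = 5.004 / 2 = 2.502 mol
m = 2.502 × 207.2 = 518 g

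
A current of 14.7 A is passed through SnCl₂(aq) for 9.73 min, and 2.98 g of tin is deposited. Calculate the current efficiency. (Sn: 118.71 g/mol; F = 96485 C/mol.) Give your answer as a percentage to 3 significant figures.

56.4%

Q = 14.7 × 583.8 = 8582 C
n(e⁻) = 8582 / 96485 = 0.08895 mol
Sn²⁺ + 2e⁻ → Sn, so theoretical n(Sn) = 0.04448 mol → 5.280 g
Efficiency = 2.98 / 5.280 = 0.5644 = 56.4%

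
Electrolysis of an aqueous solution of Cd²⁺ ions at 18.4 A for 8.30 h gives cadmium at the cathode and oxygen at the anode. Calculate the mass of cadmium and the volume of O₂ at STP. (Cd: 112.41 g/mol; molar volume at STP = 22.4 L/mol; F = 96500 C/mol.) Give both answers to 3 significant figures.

Q = 18.4 × 29880 = 5.498×10^5 C; n(e⁻) = 5.498×10^5 / 96500 = 5.697 mol
Cathode: Cd²⁺ + 2e⁻ → Cd → n(Cd) = 5.697/2 = 2.849 mol → 320 g
Anode: 2H₂O → O₂ + 4H⁺ + 4e⁻ → n(O₂) = 5.697/4 = 1.424 mol → 31.9 L

320 g Cd; 31.9 L O₂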